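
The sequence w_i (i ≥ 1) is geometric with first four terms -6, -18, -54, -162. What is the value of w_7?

Common ratio r = 3.
w_i = (-6)·3^(i-1).
w_7 = (-6)·3^6 = -4374.

-4374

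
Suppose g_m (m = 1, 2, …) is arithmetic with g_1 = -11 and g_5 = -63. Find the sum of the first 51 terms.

-17136

Common difference d = (-63 - (-11)) / (5 - 1) = -13.
g_m = -11 + (m - 1)·(-13).
g_{51} = -661; S = 51·(-11 + (-661))/2 = -17136.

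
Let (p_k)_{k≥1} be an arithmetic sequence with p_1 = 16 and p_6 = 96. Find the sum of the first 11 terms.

Common difference d = (96 - 16) / (6 - 1) = 16.
p_k = 16 + (k - 1)·16.
p_{11} = 176; S = 11·(16 + 176)/2 = 1056.

1056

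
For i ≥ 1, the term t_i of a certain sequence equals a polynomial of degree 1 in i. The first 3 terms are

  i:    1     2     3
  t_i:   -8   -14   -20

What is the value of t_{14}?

-86

1st diffs: -6, -6 (constant).
So t_i = -6i - 2.
Evaluating at i = 14 gives t_{14} = -86.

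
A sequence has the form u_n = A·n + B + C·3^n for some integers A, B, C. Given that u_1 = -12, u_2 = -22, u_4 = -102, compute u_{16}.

-43046790

The three given values yield: A + B + 3C = -12; 2A + B + 9C = -22; 4A + B + 81C = -102.
Subtracting the first from the second: A + 6C = -10.
Subtracting the second from the third: 2A + 72C = -80.
Solving: C = -1, A = -4, then B = -5.
So u_n = -4·n + (-5) + (-1)·3^n; at n=16 this is -43046790.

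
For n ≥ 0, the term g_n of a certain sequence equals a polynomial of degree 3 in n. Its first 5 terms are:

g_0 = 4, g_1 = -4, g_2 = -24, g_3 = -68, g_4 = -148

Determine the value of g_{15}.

1st diffs: -8, -20, -44, -80.
2nd diffs: -12, -24, -36.
3rd diffs: -12, -12 (constant).
So g_n = -2n^3 - 6n + 4.
Evaluating at n = 15 gives g_{15} = -6836.

-6836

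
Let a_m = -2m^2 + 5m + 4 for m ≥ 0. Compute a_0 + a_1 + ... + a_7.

Over m = 0..7: Σm = 28, Σm² = 140.
Total = (-2)·140 + (5)·28 + (4)·8 = -108.

-108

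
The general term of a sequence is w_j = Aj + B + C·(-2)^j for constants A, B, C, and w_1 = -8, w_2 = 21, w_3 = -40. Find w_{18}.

1310705

Plug in j = 1, 2, 3: A + B - 2C = -8; 2A + B + 4C = 21; 3A + B - 8C = -40.
Subtracting the first from the second: A + 6C = 29.
Subtracting the second from the third: A - 12C = -61.
Solving: C = 5, A = -1, then B = 3.
So w_j = -1·j + 3 + 5·(-2)^j; at j=18 this is 1310705.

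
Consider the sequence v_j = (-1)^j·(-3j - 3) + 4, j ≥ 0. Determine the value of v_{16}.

-47

(-1)^16 = 1; -3j - 3 at j=16 is -51; so v_{16} = -47.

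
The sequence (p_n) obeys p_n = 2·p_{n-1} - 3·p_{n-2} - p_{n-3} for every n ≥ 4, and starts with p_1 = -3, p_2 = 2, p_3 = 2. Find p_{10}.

Compute successive terms:
p_4 = 1;  p_5 = -6;  p_6 = -17;  p_7 = -17;  p_8 = 23;  p_9 = 114;  p_{10} = 176.

176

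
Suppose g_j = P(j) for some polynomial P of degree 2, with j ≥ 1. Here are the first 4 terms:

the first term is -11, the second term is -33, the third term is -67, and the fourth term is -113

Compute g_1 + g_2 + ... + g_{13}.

1st diffs: -22, -34, -46.
2nd diffs: -12, -12 (constant).
Newton forward-difference form: g_j = -11 + (-22)·C(j-1,1) + (-12)·C(j-1,2).
Continuing: …, -171, -241, -323, -417, …, g_{13} = -1067.
Summing j = 1..13 (13 terms) gives -5291.

-5291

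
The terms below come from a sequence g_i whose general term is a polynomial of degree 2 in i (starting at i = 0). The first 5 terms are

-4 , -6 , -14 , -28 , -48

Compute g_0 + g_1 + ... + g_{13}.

-2422

1st diffs: -2, -8, -14, -20.
2nd diffs: -6, -6, -6 (constant).
Newton forward-difference form: g_i = -4 + (-2)·C(i,1) + (-6)·C(i,2).
Continuing: …, -74, -106, -144, -188, …, g_{13} = -498.
Summing i = 0..13 (14 terms) gives -2422.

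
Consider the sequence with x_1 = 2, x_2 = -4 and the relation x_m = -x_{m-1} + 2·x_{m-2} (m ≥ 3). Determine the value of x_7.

128

Step forward from the initial values:
x_3 = 8  x_4 = -16  x_5 = 32  x_6 = -64  x_7 = 128.
(Characteristic roots are 1 and -2.)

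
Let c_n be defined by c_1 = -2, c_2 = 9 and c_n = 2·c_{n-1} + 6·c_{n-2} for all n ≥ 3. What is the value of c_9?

33504

Step forward from the initial values:
c_3 = 6;  c_4 = 66;  c_5 = 168;  c_6 = 732;  c_7 = 2472;  c_8 = 9336;  c_9 = 33504.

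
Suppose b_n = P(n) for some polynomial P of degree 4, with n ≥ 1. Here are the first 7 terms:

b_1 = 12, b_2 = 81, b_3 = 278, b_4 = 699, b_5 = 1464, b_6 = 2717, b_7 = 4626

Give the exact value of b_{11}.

23022

1st diffs: 69, 197, 421, 765, 1253, 1909.
2nd diffs: 128, 224, 344, 488, 656.
3rd diffs: 96, 120, 144, 168.
4th diffs: 24, 24, 24 (constant).
Newton forward-difference form: b_n = 12 + 69·C(n-1,1) + 128·C(n-1,2) + 96·C(n-1,3) + 24·C(n-1,4).
At n = 11: n-1 = 10, so b_{11} = 12 + 690 + 5760 + 11520 + 5040 = 23022.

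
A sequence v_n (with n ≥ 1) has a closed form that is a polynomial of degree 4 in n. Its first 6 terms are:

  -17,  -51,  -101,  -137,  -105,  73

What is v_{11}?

1st diffs: -34, -50, -36, 32, 178.
2nd diffs: -16, 14, 68, 146.
3rd diffs: 30, 54, 78.
4th diffs: 24, 24 (constant).
Newton forward-difference form: v_n = -17 + (-34)·C(n-1,1) + (-16)·C(n-1,2) + 30·C(n-1,3) + 24·C(n-1,4).
At n = 11: n-1 = 10, so v_{11} = -17 - 340 - 720 + 3600 + 5040 = 7563.

7563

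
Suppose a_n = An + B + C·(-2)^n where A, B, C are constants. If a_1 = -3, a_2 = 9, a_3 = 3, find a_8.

297

Plug in n = 1, 2, 3: A + B - 2C = -3; 2A + B + 4C = 9; 3A + B - 8C = 3.
Subtracting the first from the second: A + 6C = 12.
Subtracting the second from the third: A - 12C = -6.
Solving: C = 1, A = 6, then B = -7.
Therefore a_8 = 48 + (-7) + 1·256 = 297.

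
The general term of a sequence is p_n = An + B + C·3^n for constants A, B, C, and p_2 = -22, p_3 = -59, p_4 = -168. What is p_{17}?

At n = 2, 3, 4: 2A + B + 9C = -22; 3A + B + 27C = -59; 4A + B + 81C = -168.
Subtracting the first from the second: A + 18C = -37.
Subtracting the second from the third: A + 54C = -109.
Solving: C = -2, A = -1, then B = -2.
Hence p_{17} = -1·17 + (-2) + (-2)·129140163 = -258280345.

-258280345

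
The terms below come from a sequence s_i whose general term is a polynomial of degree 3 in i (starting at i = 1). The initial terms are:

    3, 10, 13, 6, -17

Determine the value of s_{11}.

-827

1st diffs: 7, 3, -7, -23.
2nd diffs: -4, -10, -16.
3rd diffs: -6, -6 (constant).
Newton forward-difference form: s_i = 3 + 7·C(i-1,1) + (-4)·C(i-1,2) + (-6)·C(i-1,3).
At i = 11: i-1 = 10, so s_{11} = 3 + 70 - 180 - 720 = -827.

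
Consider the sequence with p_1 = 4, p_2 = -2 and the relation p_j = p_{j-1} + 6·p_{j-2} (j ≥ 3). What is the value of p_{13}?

649198

Compute successive terms:
p_3 = 22; p_4 = 10; p_5 = 142; …; p_{10} = 22186; p_{11} = 73726; p_{12} = 206842; p_{13} = 649198.
(Characteristic roots are 3 and -2.)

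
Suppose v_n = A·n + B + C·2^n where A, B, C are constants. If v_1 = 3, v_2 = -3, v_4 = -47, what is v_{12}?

-16351

The three given values yield: A + B + 2C = 3; 2A + B + 4C = -3; 4A + B + 16C = -47.
Subtracting the first from the second: A + 2C = -6.
Subtracting the second from the third: 2A + 12C = -44.
Solving: C = -4, A = 2, then B = 9.
So v_n = 2·n + 9 + (-4)·2^n; at n=12 this is -16351.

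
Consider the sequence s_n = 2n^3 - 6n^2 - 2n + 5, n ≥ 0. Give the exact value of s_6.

s_6 = 2·6^3 - 6·6^2 - 2·6 + 5 = 209.

209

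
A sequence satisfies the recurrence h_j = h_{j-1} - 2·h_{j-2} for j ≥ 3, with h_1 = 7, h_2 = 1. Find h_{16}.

1185

Applying the relation repeatedly:
h_3 = -13;  h_4 = -15;  h_5 = 11;  …;  h_{13} = -277;  h_{14} = -631;  h_{15} = -77;  h_{16} = 1185.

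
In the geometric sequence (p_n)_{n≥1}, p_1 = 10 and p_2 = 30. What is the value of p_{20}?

11622614670

Common ratio r = 3.
p_n = 10·3^(n-1).
p_{20} = 10·3^19 = 11622614670.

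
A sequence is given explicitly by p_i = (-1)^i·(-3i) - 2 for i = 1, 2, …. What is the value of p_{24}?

(-1)^24 = 1; -3i at i=24 is -72; so p_{24} = -74.

-74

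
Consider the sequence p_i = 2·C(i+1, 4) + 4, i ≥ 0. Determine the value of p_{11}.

994

C(12, 4) = 495, so p_{11} = 994.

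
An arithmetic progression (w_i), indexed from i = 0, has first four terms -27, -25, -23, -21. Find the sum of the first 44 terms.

Common difference d = 2.
w_i = -27 + (i - 0)·2.
w_{43} = 59; S = 44·(-27 + 59)/2 = 704.

704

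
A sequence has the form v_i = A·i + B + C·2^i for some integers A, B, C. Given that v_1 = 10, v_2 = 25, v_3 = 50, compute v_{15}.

Write the equations: A + B + 2C = 10; 2A + B + 4C = 25; 3A + B + 8C = 50.
Subtracting the first from the second: A + 2C = 15.
Subtracting the second from the third: A + 4C = 25.
Solving: C = 5, A = 5, then B = -5.
Therefore v_{15} = 75 + (-5) + 5·32768 = 163910.

163910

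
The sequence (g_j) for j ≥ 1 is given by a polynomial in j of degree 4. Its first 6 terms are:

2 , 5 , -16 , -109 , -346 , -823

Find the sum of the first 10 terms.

-18853

1st diffs: 3, -21, -93, -237, -477.
2nd diffs: -24, -72, -144, -240.
3rd diffs: -48, -72, -96.
4th diffs: -24, -24 (constant).
So g_j = -j^4 + 2j^3 + j^2 + j - 1.
Continuing: -1660, -3001, -5014, -7891.
Summing j = 1..10 (10 terms) gives -18853.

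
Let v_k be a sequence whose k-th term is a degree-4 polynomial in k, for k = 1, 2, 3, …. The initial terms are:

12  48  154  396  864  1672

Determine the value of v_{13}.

31464

1st diffs: 36, 106, 242, 468, 808.
2nd diffs: 70, 136, 226, 340.
3rd diffs: 66, 90, 114.
4th diffs: 24, 24 (constant).
Newton forward-difference form: v_k = 12 + 36·C(k-1,1) + 70·C(k-1,2) + 66·C(k-1,3) + 24·C(k-1,4).
At k = 13: k-1 = 12, so v_{13} = 12 + 432 + 4620 + 14520 + 11880 = 31464.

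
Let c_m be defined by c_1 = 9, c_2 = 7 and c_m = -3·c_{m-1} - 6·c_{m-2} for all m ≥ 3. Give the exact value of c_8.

-4185

c_3 = -75;  c_4 = 183;  c_5 = -99;  c_6 = -801;  c_7 = 2997;  c_8 = -4185.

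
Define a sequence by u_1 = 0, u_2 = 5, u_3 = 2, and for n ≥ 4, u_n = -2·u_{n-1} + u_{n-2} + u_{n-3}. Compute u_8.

Iterate the recurrence:
u_4 = 1  u_5 = 5  u_6 = -7  u_7 = 20  u_8 = -42.

-42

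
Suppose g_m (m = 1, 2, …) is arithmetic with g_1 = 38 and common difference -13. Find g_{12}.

-105

g_m = 38 + (m - 1)·(-13).
g_{12} = 38 + 11·(-13) = -105.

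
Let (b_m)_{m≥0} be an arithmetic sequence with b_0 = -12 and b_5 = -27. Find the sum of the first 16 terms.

-552

Common difference d = (-27 - (-12)) / (5 - 0) = -3.
b_m = -12 + (m - 0)·(-3).
b_{15} = -57; S = 16·(-12 + (-57))/2 = -552.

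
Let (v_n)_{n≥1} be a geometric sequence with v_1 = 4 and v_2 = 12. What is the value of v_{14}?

6377292

Common ratio r = 3.
v_n = 4·3^(n-1).
v_{14} = 4·3^13 = 6377292.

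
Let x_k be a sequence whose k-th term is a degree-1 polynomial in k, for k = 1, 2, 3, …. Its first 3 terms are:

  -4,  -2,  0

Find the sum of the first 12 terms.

1st diffs: 2, 2 (constant).
So x_k = 2k - 6.
Continuing: …, 2, 4, 6, 8, …, x_{12} = 18.
Summing k = 1..12 (12 terms) gives 84.

84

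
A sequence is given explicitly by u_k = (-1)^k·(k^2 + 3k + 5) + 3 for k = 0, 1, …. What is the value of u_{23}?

(-1)^23 = -1; k^2 + 3k + 5 at k=23 is 603; so u_{23} = -600.

-600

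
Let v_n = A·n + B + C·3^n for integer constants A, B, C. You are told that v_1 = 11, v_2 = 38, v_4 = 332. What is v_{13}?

6377327

At n = 1, 2, 4: A + B + 3C = 11; 2A + B + 9C = 38; 4A + B + 81C = 332.
Subtracting the first from the second: A + 6C = 27.
Subtracting the second from the third: 2A + 72C = 294.
Solving: C = 4, A = 3, then B = -4.
Hence v_{13} = 3·13 + (-4) + 4·1594323 = 6377327.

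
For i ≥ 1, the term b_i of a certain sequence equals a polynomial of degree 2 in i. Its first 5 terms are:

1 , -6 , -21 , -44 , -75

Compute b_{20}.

-1500

1st diffs: -7, -15, -23, -31.
2nd diffs: -8, -8, -8 (constant).
So b_i = -4i^2 + 5i.
Evaluating at i = 20 gives b_{20} = -1500.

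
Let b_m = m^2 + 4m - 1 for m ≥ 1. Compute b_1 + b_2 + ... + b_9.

Over m = 1..9: Σm = 45, Σm² = 285.
Total = (1)·285 + (4)·45 + (-1)·9 = 456.

456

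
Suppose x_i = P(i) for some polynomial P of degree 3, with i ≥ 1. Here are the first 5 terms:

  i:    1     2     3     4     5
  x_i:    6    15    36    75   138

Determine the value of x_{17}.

4950

1st diffs: 9, 21, 39, 63.
2nd diffs: 12, 18, 24.
3rd diffs: 6, 6 (constant).
So x_i = i^3 + 2i + 3.
Evaluating at i = 17 gives x_{17} = 4950.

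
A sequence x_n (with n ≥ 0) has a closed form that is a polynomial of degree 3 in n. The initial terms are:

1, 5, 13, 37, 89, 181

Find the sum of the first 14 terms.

13846

1st diffs: 4, 8, 24, 52, 92.
2nd diffs: 4, 16, 28, 40.
3rd diffs: 12, 12, 12 (constant).
So x_n = 2n^3 - 4n^2 + 6n + 1.
Continuing: …, 325, 533, 817, 1189, …, x_{13} = 3797.
Summing n = 0..13 (14 terms) gives 13846.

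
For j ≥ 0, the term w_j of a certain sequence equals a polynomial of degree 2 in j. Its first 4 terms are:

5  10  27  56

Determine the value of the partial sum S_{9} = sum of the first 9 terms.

1st diffs: 5, 17, 29.
2nd diffs: 12, 12 (constant).
So w_j = 6j^2 - j + 5.
Continuing: …, 97, 150, 215, 292, …, w_8 = 381.
Summing j = 0..8 (9 terms) gives 1233.

1233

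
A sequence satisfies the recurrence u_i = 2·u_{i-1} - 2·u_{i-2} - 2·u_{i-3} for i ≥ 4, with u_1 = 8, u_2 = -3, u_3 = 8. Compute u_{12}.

Compute successive terms:
u_4 = 6; u_5 = 2; u_6 = -24; u_7 = -64; u_8 = -84; u_9 = 8; u_{10} = 312; u_{11} = 776; u_{12} = 912.

912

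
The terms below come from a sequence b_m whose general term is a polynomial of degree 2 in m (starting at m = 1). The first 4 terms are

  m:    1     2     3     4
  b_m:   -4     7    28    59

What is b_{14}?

919

1st diffs: 11, 21, 31.
2nd diffs: 10, 10 (constant).
Newton forward-difference form: b_m = -4 + 11·C(m-1,1) + 10·C(m-1,2).
At m = 14: m-1 = 13, so b_{14} = -4 + 143 + 780 = 919.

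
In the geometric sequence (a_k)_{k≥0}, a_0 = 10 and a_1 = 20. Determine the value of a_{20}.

10485760

Common ratio r = 2.
a_k = 10·2^(k-0).
a_{20} = 10·2^20 = 10485760.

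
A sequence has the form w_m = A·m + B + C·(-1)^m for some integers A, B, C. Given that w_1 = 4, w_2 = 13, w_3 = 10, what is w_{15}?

46

At m = 1, 2, 3: A + B - C = 4; 2A + B + C = 13; 3A + B - C = 10.
Subtracting the first from the second: A + 2C = 9.
Subtracting the second from the third: A - 2C = -3.
Solving: C = 3, A = 3, then B = 4.
Hence w_{15} = 3·15 + 4 + 3·(-1) = 46.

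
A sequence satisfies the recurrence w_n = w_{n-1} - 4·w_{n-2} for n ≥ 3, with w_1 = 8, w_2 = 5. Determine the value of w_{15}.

Iterate the recurrence:
w_3 = -27; w_4 = -47; w_5 = 61; …; w_{12} = -4815; w_{13} = -32803; w_{14} = -13543; w_{15} = 117669.

117669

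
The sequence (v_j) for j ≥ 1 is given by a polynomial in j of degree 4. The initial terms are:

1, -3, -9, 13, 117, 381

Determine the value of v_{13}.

18301

1st diffs: -4, -6, 22, 104, 264.
2nd diffs: -2, 28, 82, 160.
3rd diffs: 30, 54, 78.
4th diffs: 24, 24 (constant).
Newton forward-difference form: v_j = 1 + (-4)·C(j-1,1) + (-2)·C(j-1,2) + 30·C(j-1,3) + 24·C(j-1,4).
At j = 13: j-1 = 12, so v_{13} = 1 - 48 - 132 + 6600 + 11880 = 18301.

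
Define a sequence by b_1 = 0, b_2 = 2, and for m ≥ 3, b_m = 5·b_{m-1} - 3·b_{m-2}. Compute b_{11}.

Compute successive terms:
b_3 = 10  b_4 = 44  b_5 = 190  b_6 = 818  b_7 = 3520  b_8 = 15146  b_9 = 65170  b_{10} = 280412  b_{11} = 1206550.

1206550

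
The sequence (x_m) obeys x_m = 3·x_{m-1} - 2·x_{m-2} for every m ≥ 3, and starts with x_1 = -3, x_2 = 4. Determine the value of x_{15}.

Step forward from the initial values:
x_3 = 18, x_4 = 46, x_5 = 102, …, x_{12} = 14326, x_{13} = 28662, x_{14} = 57334, x_{15} = 114678.
(Characteristic roots are 2 and 1.)

114678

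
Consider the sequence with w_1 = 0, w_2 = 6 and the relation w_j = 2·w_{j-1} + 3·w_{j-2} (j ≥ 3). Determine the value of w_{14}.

Iterate the recurrence:
w_3 = 12, w_4 = 42, w_5 = 120, …, w_{11} = 88572, w_{12} = 265722, w_{13} = 797160, w_{14} = 2391486.
(Characteristic roots are 3 and -1.)

2391486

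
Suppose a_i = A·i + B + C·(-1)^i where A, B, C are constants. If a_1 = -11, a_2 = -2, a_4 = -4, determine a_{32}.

-32

Write the equations: A + B - C = -11; 2A + B + C = -2; 4A + B + C = -4.
Subtracting the first from the second: A + 2C = 9.
Subtracting the second from the third: 2A = -2.
Solving: C = 5, A = -1, then B = -5.
So a_i = -1·i + (-5) + 5·(-1)^i; at i=32 this is -32.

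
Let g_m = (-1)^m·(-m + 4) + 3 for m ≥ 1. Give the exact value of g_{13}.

12

(-1)^13 = -1; -m + 4 at m=13 is -9; so g_{13} = 12.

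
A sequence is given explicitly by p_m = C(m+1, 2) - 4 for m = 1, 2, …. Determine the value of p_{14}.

C(15, 2) = 105, so p_{14} = 101.

101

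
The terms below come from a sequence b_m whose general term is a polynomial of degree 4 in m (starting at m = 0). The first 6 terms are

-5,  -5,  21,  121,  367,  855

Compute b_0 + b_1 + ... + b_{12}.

1st diffs: 0, 26, 100, 246, 488.
2nd diffs: 26, 74, 146, 242.
3rd diffs: 48, 72, 96.
4th diffs: 24, 24 (constant).
Newton forward-difference form: b_m = -5 + 26·C(m,2) + 48·C(m,3) + 24·C(m,4).
Continuing: …, 1705, 3061, 5091, 7987, …, b_{12} = 24151.
Summing m = 0..12 (13 terms) gives 72579.

72579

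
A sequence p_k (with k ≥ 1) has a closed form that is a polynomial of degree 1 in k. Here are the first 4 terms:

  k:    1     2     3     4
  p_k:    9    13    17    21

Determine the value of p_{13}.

57

1st diffs: 4, 4, 4 (constant).
So p_k = 4k + 5.
Evaluating at k = 13 gives p_{13} = 57.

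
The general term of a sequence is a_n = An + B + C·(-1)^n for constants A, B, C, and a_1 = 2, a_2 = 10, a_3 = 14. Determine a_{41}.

242

At n = 1, 2, 3: A + B - C = 2; 2A + B + C = 10; 3A + B - C = 14.
Subtracting the first from the second: A + 2C = 8.
Subtracting the second from the third: A - 2C = 4.
Solving: C = 1, A = 6, then B = -3.
Hence a_{41} = 6·41 + (-3) + 1·(-1) = 242.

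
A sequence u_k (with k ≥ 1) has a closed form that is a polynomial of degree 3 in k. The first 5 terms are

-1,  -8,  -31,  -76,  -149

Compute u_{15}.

1st diffs: -7, -23, -45, -73.
2nd diffs: -16, -22, -28.
3rd diffs: -6, -6 (constant).
Newton forward-difference form: u_k = -1 + (-7)·C(k-1,1) + (-16)·C(k-1,2) + (-6)·C(k-1,3).
At k = 15: k-1 = 14, so u_{15} = -1 - 98 - 1456 - 2184 = -3739.

-3739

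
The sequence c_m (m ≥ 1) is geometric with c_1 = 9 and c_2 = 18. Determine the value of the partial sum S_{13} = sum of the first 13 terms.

73719

Common ratio r = 2.
c_m = 9·2^(m-1).
S = 9·(2^13 - 1)/(2 - 1) = 9·(8192 - 1)/(1) = 73719.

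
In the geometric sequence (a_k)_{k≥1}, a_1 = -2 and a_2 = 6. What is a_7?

Common ratio r = -3.
a_k = (-2)·(-3)^(k-1).
a_7 = (-2)·(-3)^6 = -1458.

-1458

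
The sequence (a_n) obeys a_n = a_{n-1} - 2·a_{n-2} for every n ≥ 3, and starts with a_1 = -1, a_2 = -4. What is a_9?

26

Iterate the recurrence:
a_3 = -2  a_4 = 6  a_5 = 10  a_6 = -2  a_7 = -22  a_8 = -18  a_9 = 26.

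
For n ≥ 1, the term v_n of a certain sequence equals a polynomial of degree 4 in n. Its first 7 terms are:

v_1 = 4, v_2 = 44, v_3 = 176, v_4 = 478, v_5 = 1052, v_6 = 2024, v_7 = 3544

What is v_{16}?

78514

1st diffs: 40, 132, 302, 574, 972, 1520.
2nd diffs: 92, 170, 272, 398, 548.
3rd diffs: 78, 102, 126, 150.
4th diffs: 24, 24, 24 (constant).
Newton forward-difference form: v_n = 4 + 40·C(n-1,1) + 92·C(n-1,2) + 78·C(n-1,3) + 24·C(n-1,4).
At n = 16: n-1 = 15, so v_{16} = 4 + 600 + 9660 + 35490 + 32760 = 78514.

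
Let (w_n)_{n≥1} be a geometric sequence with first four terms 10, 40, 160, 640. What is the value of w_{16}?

Common ratio r = 4.
w_n = 10·4^(n-1).
w_{16} = 10·4^15 = 10737418240.

10737418240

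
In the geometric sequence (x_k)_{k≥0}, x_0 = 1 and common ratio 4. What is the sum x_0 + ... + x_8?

x_k = 1·4^(k-0).
S = 1·(4^9 - 1)/(4 - 1) = 1·(262144 - 1)/(3) = 87381.

87381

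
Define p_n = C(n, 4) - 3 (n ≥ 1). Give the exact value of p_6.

C(6, 4) = 15, so p_6 = 12.

12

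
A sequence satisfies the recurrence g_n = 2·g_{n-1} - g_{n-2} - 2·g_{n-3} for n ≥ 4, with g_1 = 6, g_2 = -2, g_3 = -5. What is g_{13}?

-1711

Compute successive terms:
g_4 = -20;  g_5 = -31;  g_6 = -32;  g_7 = 7;  g_8 = 108;  g_9 = 273;  g_{10} = 424;  g_{11} = 359;  g_{12} = -252;  g_{13} = -1711.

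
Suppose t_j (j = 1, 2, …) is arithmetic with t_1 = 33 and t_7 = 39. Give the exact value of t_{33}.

65

Common difference d = (39 - 33) / (7 - 1) = 1.
t_j = 33 + (j - 1)·1.
t_{33} = 33 + 32·1 = 65.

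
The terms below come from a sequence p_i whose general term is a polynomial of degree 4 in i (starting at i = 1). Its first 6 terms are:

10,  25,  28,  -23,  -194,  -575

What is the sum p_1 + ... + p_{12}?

1st diffs: 15, 3, -51, -171, -381.
2nd diffs: -12, -54, -120, -210.
3rd diffs: -42, -66, -90.
4th diffs: -24, -24 (constant).
Newton forward-difference form: p_i = 10 + 15·C(i-1,1) + (-12)·C(i-1,2) + (-42)·C(i-1,3) + (-24)·C(i-1,4).
Continuing: …, -1280, -2447, -4238, -6839, …, p_{12} = -15335.
Summing i = 1..12 (12 terms) gives -41328.

-41328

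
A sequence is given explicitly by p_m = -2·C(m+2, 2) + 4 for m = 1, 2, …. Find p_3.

-16

C(5, 2) = 10, so p_3 = -16.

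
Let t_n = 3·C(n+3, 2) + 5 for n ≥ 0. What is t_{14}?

413

C(17, 2) = 136, so t_{14} = 413.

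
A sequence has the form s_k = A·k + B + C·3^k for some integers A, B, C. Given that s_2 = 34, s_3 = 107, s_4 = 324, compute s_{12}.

The three given values yield: 2A + B + 9C = 34; 3A + B + 27C = 107; 4A + B + 81C = 324.
Subtracting the first from the second: A + 18C = 73.
Subtracting the second from the third: A + 54C = 217.
Solving: C = 4, A = 1, then B = -4.
Therefore s_{12} = 12 + (-4) + 4·531441 = 2125772.

2125772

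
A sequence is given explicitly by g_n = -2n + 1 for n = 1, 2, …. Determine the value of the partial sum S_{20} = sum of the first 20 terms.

-400

Over n = 1..20: Σn = 210.
Total = (-2)·210 + (1)·20 = -400.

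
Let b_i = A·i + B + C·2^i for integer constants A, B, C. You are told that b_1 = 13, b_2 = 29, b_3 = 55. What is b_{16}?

327773

At i = 1, 2, 3: A + B + 2C = 13; 2A + B + 4C = 29; 3A + B + 8C = 55.
Subtracting the first from the second: A + 2C = 16.
Subtracting the second from the third: A + 4C = 26.
Solving: C = 5, A = 6, then B = -3.
Therefore b_{16} = 96 + (-3) + 5·65536 = 327773.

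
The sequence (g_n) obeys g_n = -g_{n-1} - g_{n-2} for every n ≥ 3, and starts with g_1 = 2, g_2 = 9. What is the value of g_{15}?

-11

Applying the relation repeatedly:
g_3 = -11  g_4 = 2  g_5 = 9  …  g_{12} = -11  g_{13} = 2  g_{14} = 9  g_{15} = -11.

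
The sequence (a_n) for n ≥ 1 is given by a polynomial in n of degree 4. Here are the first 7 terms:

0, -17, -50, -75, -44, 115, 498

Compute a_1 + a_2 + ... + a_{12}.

26246

1st diffs: -17, -33, -25, 31, 159, 383.
2nd diffs: -16, 8, 56, 128, 224.
3rd diffs: 24, 48, 72, 96.
4th diffs: 24, 24, 24 (constant).
So a_n = n^4 - 6n^3 + 3n^2 + n + 1.
Continuing: …, 1225, 2440, 4311, 7030, …, a_{12} = 10813.
Summing n = 1..12 (12 terms) gives 26246.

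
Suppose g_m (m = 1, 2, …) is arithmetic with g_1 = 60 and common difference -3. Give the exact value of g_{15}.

g_m = 60 + (m - 1)·(-3).
g_{15} = 60 + 14·(-3) = 18.

18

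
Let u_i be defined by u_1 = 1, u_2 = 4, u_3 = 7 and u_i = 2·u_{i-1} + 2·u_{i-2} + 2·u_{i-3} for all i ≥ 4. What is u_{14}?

Step forward from the initial values:
u_4 = 24  u_5 = 70  u_6 = 202  …  u_{11} = 43000  u_{12} = 125544  u_{13} = 366544  u_{14} = 1070176.

1070176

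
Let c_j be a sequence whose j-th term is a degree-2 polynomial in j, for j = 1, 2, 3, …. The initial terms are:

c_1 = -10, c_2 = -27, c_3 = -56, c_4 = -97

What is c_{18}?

-1931

1st diffs: -17, -29, -41.
2nd diffs: -12, -12 (constant).
So c_j = -6j^2 + j - 5.
Evaluating at j = 18 gives c_{18} = -1931.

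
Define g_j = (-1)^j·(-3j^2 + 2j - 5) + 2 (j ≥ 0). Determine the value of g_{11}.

(-1)^11 = -1; -3j^2 + 2j - 5 at j=11 is -346; so g_{11} = 348.

348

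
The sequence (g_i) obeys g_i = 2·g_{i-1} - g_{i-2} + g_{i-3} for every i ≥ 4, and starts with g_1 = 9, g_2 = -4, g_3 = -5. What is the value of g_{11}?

95

Step forward from the initial values:
g_4 = 3; g_5 = 7; g_6 = 6; g_7 = 8; g_8 = 17; g_9 = 32; g_{10} = 55; g_{11} = 95.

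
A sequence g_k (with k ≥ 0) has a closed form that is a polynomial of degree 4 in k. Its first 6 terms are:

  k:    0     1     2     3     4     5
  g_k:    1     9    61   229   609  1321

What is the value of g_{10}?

15741

1st diffs: 8, 52, 168, 380, 712.
2nd diffs: 44, 116, 212, 332.
3rd diffs: 72, 96, 120.
4th diffs: 24, 24 (constant).
Newton forward-difference form: g_k = 1 + 8·C(k,1) + 44·C(k,2) + 72·C(k,3) + 24·C(k,4).
At k = 10: k = 10, so g_{10} = 1 + 80 + 1980 + 8640 + 5040 = 15741.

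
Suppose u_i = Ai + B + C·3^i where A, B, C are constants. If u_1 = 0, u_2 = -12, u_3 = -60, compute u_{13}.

-4782888

At i = 1, 2, 3: A + B + 3C = 0; 2A + B + 9C = -12; 3A + B + 27C = -60.
Subtracting the first from the second: A + 6C = -12.
Subtracting the second from the third: A + 18C = -48.
Solving: C = -3, A = 6, then B = 3.
Therefore u_{13} = 78 + 3 + (-3)·1594323 = -4782888.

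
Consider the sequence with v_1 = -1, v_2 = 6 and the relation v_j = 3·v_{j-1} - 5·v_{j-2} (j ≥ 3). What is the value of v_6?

-189

v_3 = 23; v_4 = 39; v_5 = 2; v_6 = -189.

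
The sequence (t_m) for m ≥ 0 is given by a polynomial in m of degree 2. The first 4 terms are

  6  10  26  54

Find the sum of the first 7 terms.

1st diffs: 4, 16, 28.
2nd diffs: 12, 12 (constant).
So t_m = 6m^2 - 2m + 6.
Continuing: 94, 146, 210.
Summing m = 0..6 (7 terms) gives 546.

546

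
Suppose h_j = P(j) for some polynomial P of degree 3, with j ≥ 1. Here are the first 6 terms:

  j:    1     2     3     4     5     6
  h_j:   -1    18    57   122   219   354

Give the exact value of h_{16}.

1st diffs: 19, 39, 65, 97, 135.
2nd diffs: 20, 26, 32, 38.
3rd diffs: 6, 6, 6 (constant).
Newton forward-difference form: h_j = -1 + 19·C(j-1,1) + 20·C(j-1,2) + 6·C(j-1,3).
At j = 16: j-1 = 15, so h_{16} = -1 + 285 + 2100 + 2730 = 5114.

5114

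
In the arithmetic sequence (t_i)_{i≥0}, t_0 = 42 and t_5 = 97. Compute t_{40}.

Common difference d = (97 - 42) / (5 - 0) = 11.
t_i = 42 + (i - 0)·11.
t_{40} = 42 + 40·11 = 482.

482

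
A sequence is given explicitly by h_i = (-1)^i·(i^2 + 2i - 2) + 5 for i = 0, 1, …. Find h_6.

51

(-1)^6 = 1; i^2 + 2i - 2 at i=6 is 46; so h_6 = 51.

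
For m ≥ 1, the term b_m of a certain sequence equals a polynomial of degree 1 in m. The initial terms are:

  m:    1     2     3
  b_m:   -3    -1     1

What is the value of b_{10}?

1st diffs: 2, 2 (constant).
So b_m = 2m - 5.
Evaluating at m = 10 gives b_{10} = 15.

15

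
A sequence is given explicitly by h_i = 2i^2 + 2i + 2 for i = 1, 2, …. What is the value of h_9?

182

h_9 = 2·9^2 + 2·9 + 2 = 182.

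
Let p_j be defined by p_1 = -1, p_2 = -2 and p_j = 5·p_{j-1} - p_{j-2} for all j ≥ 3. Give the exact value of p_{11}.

-2492174

Step forward from the initial values:
p_3 = -9  p_4 = -43  p_5 = -206  p_6 = -987  p_7 = -4729  p_8 = -22658  p_9 = -108561  p_{10} = -520147  p_{11} = -2492174.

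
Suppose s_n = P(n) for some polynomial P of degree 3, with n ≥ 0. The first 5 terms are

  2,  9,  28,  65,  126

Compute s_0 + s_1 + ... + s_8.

1st diffs: 7, 19, 37, 61.
2nd diffs: 12, 18, 24.
3rd diffs: 6, 6 (constant).
So s_n = n^3 + 3n^2 + 3n + 2.
Continuing: 217, 344, 513, 730.
Summing n = 0..8 (9 terms) gives 2034.

2034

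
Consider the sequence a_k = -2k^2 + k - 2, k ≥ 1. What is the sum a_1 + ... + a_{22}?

-7381

Over k = 1..22: Σk = 253, Σk² = 3795.
Total = (-2)·3795 + (1)·253 + (-2)·22 = -7381.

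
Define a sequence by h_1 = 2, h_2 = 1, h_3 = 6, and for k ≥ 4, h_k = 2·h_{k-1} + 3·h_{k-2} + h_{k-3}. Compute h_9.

4761

Step forward from the initial values:
h_4 = 17  h_5 = 53  h_6 = 163  h_7 = 502  h_8 = 1546  h_9 = 4761.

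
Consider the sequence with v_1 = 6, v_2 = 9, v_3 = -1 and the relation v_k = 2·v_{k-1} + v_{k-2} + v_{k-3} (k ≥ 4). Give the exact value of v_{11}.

8713

Applying the relation repeatedly:
v_4 = 13;  v_5 = 34;  v_6 = 80;  v_7 = 207;  v_8 = 528;  v_9 = 1343;  v_{10} = 3421;  v_{11} = 8713.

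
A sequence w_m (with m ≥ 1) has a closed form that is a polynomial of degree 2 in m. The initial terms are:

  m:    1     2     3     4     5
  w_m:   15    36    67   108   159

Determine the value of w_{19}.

1923

1st diffs: 21, 31, 41, 51.
2nd diffs: 10, 10, 10 (constant).
Newton forward-difference form: w_m = 15 + 21·C(m-1,1) + 10·C(m-1,2).
At m = 19: m-1 = 18, so w_{19} = 15 + 378 + 1530 = 1923.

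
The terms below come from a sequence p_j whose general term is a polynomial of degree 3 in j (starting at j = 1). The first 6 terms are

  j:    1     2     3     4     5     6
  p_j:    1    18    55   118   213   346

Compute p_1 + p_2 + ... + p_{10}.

4435

1st diffs: 17, 37, 63, 95, 133.
2nd diffs: 20, 26, 32, 38.
3rd diffs: 6, 6, 6 (constant).
Newton forward-difference form: p_j = 1 + 17·C(j-1,1) + 20·C(j-1,2) + 6·C(j-1,3).
Continuing: 523, 750, 1033, 1378.
Summing j = 1..10 (10 terms) gives 4435.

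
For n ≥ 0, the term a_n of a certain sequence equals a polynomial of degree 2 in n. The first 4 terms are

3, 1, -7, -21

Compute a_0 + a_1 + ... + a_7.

1st diffs: -2, -8, -14.
2nd diffs: -6, -6 (constant).
So a_n = -3n^2 + n + 3.
Continuing: -41, -67, -99, -137.
Summing n = 0..7 (8 terms) gives -368.

-368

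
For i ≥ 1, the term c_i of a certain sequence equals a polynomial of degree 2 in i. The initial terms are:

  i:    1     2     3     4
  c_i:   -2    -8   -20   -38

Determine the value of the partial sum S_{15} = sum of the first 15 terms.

-3390

1st diffs: -6, -12, -18.
2nd diffs: -6, -6 (constant).
So c_i = -3i^2 + 3i - 2.
Continuing: …, -62, -92, -128, -170, …, c_{15} = -632.
Summing i = 1..15 (15 terms) gives -3390.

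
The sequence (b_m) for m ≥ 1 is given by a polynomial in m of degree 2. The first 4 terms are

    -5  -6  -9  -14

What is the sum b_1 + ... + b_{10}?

-335

1st diffs: -1, -3, -5.
2nd diffs: -2, -2 (constant).
Newton forward-difference form: b_m = -5 + (-1)·C(m-1,1) + (-2)·C(m-1,2).
Continuing: …, -21, -30, -41, -54, …, b_{10} = -86.
Summing m = 1..10 (10 terms) gives -335.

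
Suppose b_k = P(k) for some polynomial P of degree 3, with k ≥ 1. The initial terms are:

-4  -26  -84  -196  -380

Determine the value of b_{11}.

-4004

1st diffs: -22, -58, -112, -184.
2nd diffs: -36, -54, -72.
3rd diffs: -18, -18 (constant).
Newton forward-difference form: b_k = -4 + (-22)·C(k-1,1) + (-36)·C(k-1,2) + (-18)·C(k-1,3).
At k = 11: k-1 = 10, so b_{11} = -4 - 220 - 1620 - 2160 = -4004.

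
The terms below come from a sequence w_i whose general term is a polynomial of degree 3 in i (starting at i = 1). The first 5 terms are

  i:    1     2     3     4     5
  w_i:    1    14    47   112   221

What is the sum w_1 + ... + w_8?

1st diffs: 13, 33, 65, 109.
2nd diffs: 20, 32, 44.
3rd diffs: 12, 12 (constant).
So w_i = 2i^3 - 2i^2 + 5i - 4.
Continuing: 386, 619, 932.
Summing i = 1..8 (8 terms) gives 2332.

2332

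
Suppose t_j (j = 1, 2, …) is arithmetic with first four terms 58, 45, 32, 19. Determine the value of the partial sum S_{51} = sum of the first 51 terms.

-13617

Common difference d = -13.
t_j = 58 + (j - 1)·(-13).
t_{51} = -592; S = 51·(58 + (-592))/2 = -13617.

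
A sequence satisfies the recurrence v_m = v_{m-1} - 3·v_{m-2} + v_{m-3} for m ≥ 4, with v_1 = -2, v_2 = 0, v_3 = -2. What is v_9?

-26

Iterate the recurrence:
v_4 = -4; v_5 = 2; v_6 = 12; v_7 = 2; v_8 = -32; v_9 = -26.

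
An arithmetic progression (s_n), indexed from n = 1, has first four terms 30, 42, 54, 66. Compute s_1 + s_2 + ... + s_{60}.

23040

Common difference d = 12.
s_n = 30 + (n - 1)·12.
s_{60} = 738; S = 60·(30 + 738)/2 = 23040.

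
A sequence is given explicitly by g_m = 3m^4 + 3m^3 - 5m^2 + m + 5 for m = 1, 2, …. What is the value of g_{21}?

609047

g_{21} = 3·21^4 + 3·21^3 - 5·21^2 + 1·21 + 5 = 609047.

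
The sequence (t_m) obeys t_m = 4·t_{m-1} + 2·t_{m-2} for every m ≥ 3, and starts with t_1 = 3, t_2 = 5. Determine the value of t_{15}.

1544921216

Iterate the recurrence:
t_3 = 26, t_4 = 114, t_5 = 508, …, t_{12} = 17537824, t_{13} = 78034368, t_{14} = 347213120, t_{15} = 1544921216.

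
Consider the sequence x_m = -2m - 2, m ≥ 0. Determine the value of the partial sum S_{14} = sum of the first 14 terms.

Over m = 0..13: Σm = 91.
Total = (-2)·91 + (-2)·14 = -210.

-210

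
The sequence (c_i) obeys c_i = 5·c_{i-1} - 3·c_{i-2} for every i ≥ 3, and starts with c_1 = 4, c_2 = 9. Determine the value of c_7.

Applying the relation repeatedly:
c_3 = 33, c_4 = 138, c_5 = 591, c_6 = 2541, c_7 = 10932.

10932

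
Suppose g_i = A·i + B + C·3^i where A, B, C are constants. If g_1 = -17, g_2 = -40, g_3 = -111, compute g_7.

Plug in i = 1, 2, 3: A + B + 3C = -17; 2A + B + 9C = -40; 3A + B + 27C = -111.
Subtracting the first from the second: A + 6C = -23.
Subtracting the second from the third: A + 18C = -71.
Solving: C = -4, A = 1, then B = -6.
Therefore g_7 = 7 + (-6) + (-4)·2187 = -8747.

-8747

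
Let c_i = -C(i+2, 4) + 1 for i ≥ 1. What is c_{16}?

C(18, 4) = 3060, so c_{16} = -3059.

-3059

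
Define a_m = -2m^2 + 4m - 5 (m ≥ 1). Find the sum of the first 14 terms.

-1680

Over m = 1..14: Σm = 105, Σm² = 1015.
Total = (-2)·1015 + (4)·105 + (-5)·14 = -1680.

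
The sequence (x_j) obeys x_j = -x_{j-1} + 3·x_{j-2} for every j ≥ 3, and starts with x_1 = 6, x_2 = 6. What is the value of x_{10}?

Step forward from the initial values:
x_3 = 12  x_4 = 6  x_5 = 30  x_6 = -12  x_7 = 102  x_8 = -138  x_9 = 444  x_{10} = -858.

-858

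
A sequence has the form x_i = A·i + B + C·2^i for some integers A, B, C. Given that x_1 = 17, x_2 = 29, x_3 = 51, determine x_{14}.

81953

At i = 1, 2, 3: A + B + 2C = 17; 2A + B + 4C = 29; 3A + B + 8C = 51.
Subtracting the first from the second: A + 2C = 12.
Subtracting the second from the third: A + 4C = 22.
Solving: C = 5, A = 2, then B = 5.
Hence x_{14} = 2·14 + 5 + 5·16384 = 81953.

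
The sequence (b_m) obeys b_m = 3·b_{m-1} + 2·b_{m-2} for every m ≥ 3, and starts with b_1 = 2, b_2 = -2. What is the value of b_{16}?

-40023370

b_3 = -2;  b_4 = -10;  b_5 = -34;  …;  b_{13} = -885922;  b_{14} = -3155258;  b_{15} = -11237618;  b_{16} = -40023370.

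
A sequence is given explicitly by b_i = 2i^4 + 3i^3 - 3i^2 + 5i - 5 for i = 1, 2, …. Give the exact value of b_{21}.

415522

b_{21} = 2·21^4 + 3·21^3 - 3·21^2 + 5·21 - 5 = 415522.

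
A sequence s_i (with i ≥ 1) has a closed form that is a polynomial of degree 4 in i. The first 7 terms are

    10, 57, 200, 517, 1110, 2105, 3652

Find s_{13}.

1st diffs: 47, 143, 317, 593, 995, 1547.
2nd diffs: 96, 174, 276, 402, 552.
3rd diffs: 78, 102, 126, 150.
4th diffs: 24, 24, 24 (constant).
Newton forward-difference form: s_i = 10 + 47·C(i-1,1) + 96·C(i-1,2) + 78·C(i-1,3) + 24·C(i-1,4).
At i = 13: i-1 = 12, so s_{13} = 10 + 564 + 6336 + 17160 + 11880 = 35950.

35950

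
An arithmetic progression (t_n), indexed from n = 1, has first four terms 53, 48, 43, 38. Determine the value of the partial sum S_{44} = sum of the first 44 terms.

-2398

Common difference d = -5.
t_n = 53 + (n - 1)·(-5).
t_{44} = -162; S = 44·(53 + (-162))/2 = -2398.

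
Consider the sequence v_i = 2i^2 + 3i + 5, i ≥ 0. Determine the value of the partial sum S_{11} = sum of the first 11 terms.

990

Over i = 0..10: Σi = 55, Σi² = 385.
Total = (2)·385 + (3)·55 + (5)·11 = 990.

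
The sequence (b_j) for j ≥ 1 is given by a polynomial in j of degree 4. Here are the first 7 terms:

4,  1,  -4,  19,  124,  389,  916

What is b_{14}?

25549

1st diffs: -3, -5, 23, 105, 265, 527.
2nd diffs: -2, 28, 82, 160, 262.
3rd diffs: 30, 54, 78, 102.
4th diffs: 24, 24, 24 (constant).
So b_j = j^4 - 5j^3 + 4j^2 + 5j - 1.
Evaluating at j = 14 gives b_{14} = 25549.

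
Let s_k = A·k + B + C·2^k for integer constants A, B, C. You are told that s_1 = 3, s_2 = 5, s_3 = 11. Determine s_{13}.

16359

Plug in k = 1, 2, 3: A + B + 2C = 3; 2A + B + 4C = 5; 3A + B + 8C = 11.
Subtracting the first from the second: A + 2C = 2.
Subtracting the second from the third: A + 4C = 6.
Solving: C = 2, A = -2, then B = 1.
Therefore s_{13} = -26 + 1 + 2·8192 = 16359.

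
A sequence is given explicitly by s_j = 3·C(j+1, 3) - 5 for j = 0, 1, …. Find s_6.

C(7, 3) = 35, so s_6 = 100.

100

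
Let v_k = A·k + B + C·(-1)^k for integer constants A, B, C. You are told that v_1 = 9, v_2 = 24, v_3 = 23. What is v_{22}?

164

Write the equations: A + B - C = 9; 2A + B + C = 24; 3A + B - C = 23.
Subtracting the first from the second: A + 2C = 15.
Subtracting the second from the third: A - 2C = -1.
Solving: C = 4, A = 7, then B = 6.
Hence v_{22} = 7·22 + 6 + 4·1 = 164.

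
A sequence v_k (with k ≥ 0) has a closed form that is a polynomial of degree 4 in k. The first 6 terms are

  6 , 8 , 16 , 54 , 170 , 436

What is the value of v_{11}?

1st diffs: 2, 8, 38, 116, 266.
2nd diffs: 6, 30, 78, 150.
3rd diffs: 24, 48, 72.
4th diffs: 24, 24 (constant).
Newton forward-difference form: v_k = 6 + 2·C(k,1) + 6·C(k,2) + 24·C(k,3) + 24·C(k,4).
At k = 11: k = 11, so v_{11} = 6 + 22 + 330 + 3960 + 7920 = 12238.

12238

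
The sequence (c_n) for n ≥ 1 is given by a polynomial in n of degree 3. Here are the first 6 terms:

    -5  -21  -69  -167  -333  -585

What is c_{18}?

1st diffs: -16, -48, -98, -166, -252.
2nd diffs: -32, -50, -68, -86.
3rd diffs: -18, -18, -18 (constant).
So c_n = -3n^3 + 2n^2 - n - 3.
Evaluating at n = 18 gives c_{18} = -16869.

-16869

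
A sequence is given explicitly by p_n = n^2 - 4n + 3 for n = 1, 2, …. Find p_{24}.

p_{24} = 1·24^2 - 4·24 + 3 = 483.

483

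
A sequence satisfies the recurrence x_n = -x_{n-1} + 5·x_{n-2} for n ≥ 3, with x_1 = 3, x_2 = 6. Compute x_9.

-171

Compute successive terms:
x_3 = 9  x_4 = 21  x_5 = 24  x_6 = 81  x_7 = 39  x_8 = 366  x_9 = -171.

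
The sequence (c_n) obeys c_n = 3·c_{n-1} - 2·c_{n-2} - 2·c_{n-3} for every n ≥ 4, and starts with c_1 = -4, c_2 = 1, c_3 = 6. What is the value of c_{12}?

Step forward from the initial values:
c_4 = 24; c_5 = 58; c_6 = 114; c_7 = 178; c_8 = 190; c_9 = -14; c_{10} = -778; c_{11} = -2686; c_{12} = -6474.

-6474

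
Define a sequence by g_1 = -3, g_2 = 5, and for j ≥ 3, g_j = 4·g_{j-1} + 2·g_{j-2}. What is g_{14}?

199711040

g_3 = 14  g_4 = 66  g_5 = 292  …  g_{11} = 2267104  g_{12} = 10087456  g_{13} = 44884032  g_{14} = 199711040.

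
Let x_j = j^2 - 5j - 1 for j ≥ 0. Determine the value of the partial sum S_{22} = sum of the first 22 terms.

2134

Over j = 0..21: Σj = 231, Σj² = 3311.
Total = (1)·3311 + (-5)·231 + (-1)·22 = 2134.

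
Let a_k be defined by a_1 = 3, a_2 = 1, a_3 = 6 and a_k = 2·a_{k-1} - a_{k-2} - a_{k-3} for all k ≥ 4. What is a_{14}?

361

Applying the relation repeatedly:
a_4 = 8; a_5 = 9; a_6 = 4; …; a_{11} = -60; a_{12} = 11; a_{13} = 156; a_{14} = 361.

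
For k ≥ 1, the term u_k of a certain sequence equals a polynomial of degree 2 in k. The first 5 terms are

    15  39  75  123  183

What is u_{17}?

1839

1st diffs: 24, 36, 48, 60.
2nd diffs: 12, 12, 12 (constant).
Newton forward-difference form: u_k = 15 + 24·C(k-1,1) + 12·C(k-1,2).
At k = 17: k-1 = 16, so u_{17} = 15 + 384 + 1440 = 1839.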